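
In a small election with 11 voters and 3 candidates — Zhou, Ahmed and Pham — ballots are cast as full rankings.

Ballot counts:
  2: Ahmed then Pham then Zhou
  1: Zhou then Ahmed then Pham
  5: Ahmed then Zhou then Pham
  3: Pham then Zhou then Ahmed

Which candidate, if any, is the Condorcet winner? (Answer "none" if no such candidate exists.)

Ahmed

Pairwise majorities:
Zhou vs Ahmed: 1+3 = 4 for Zhou, 7 for Ahmed — Ahmed by 7–4.
Zhou vs Pham: 1+5 = 6 for Zhou, 5 for Pham — Zhou by 6–5.
Ahmed vs Pham: 2+1+5 = 8 for Ahmed, 3 for Pham — Ahmed by 8–3.
Only Ahmed has no losses; Ahmed is the Condorcet winner.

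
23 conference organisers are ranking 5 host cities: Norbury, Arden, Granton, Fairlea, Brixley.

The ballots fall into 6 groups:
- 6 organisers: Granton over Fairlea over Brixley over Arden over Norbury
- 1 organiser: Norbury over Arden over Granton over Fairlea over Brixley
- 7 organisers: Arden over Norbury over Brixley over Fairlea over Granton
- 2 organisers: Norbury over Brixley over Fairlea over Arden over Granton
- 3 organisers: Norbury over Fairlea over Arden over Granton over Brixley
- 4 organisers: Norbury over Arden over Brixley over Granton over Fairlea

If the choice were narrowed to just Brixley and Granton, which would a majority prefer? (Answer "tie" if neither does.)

Ballots ranking Brixley above Granton: 7 + 2 + 4 = 13.
Ballots ranking Granton above Brixley: 23 − 13 = 10.
Brixley wins the head-to-head 13–10.

Brixley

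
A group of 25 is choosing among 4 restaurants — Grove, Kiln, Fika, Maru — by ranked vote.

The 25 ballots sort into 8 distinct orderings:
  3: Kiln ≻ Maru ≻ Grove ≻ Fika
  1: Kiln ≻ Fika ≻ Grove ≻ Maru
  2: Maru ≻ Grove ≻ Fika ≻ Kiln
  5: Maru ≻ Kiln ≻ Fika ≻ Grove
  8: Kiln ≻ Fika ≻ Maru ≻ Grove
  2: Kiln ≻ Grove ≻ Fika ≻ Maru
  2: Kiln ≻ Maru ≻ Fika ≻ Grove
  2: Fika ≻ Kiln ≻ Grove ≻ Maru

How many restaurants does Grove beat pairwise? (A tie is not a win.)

Grove against each rival (25 friends):
Grove vs Kiln: 2 for Grove, 23 for Kiln — Kiln by 23–2.
Grove vs Fika: Fika, 18–7.
Grove vs Maru: Maru, 20–5.
Grove beats no one; loses to Kiln, Fika, Maru — 0 pairwise wins.

0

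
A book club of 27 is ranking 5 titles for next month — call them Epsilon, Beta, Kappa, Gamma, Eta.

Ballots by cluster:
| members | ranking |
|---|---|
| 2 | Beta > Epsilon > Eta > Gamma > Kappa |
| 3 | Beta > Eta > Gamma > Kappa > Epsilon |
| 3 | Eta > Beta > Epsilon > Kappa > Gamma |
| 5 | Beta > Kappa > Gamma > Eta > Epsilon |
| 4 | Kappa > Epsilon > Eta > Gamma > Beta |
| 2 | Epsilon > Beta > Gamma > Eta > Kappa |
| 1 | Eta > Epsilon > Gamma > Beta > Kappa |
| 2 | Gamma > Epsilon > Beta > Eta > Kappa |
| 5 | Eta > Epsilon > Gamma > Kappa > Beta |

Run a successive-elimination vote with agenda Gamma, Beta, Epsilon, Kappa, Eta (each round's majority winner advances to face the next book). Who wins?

Round 1: Gamma vs Beta — 12–15, Beta advances.
Round 2: Beta vs Epsilon — 13–14, Epsilon advances.
Round 3: Epsilon vs Kappa — 15–12, Epsilon advances.
Round 4: Epsilon vs Eta — 10–17, Eta advances.
Eta survives the agenda.

Eta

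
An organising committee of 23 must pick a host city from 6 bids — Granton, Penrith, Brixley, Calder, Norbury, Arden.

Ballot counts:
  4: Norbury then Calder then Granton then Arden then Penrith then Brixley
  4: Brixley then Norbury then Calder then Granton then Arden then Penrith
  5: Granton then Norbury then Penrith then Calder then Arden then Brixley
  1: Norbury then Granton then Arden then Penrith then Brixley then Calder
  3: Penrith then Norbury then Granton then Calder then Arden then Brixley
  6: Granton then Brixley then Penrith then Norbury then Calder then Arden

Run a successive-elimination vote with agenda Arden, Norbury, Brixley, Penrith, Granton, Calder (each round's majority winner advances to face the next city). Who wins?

Round 1: Arden vs Norbury — 0–23, Norbury advances.
Round 2: Norbury vs Brixley — 13–10, Norbury advances.
Round 3: Norbury vs Penrith — 14–9, Norbury advances.
Round 4: Norbury vs Granton — 12–11, Norbury advances.
Round 5: Norbury vs Calder — 23–0, Norbury advances.
The agenda winner is Norbury.

Norbury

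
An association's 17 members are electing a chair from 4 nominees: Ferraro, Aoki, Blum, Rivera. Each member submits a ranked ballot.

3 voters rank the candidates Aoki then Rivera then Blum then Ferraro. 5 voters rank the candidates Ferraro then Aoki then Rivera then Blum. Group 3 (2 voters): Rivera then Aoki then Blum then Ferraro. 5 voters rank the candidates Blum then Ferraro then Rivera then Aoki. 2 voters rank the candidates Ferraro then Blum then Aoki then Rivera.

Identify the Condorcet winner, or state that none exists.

Head-to-head results (17 voters):
Ferraro vs Aoki: 12 to 5, Ferraro.
Ferraro vs Blum: Ferraro is ranked higher on 5+2 = 7 ballots, Blum on 10. Blum wins 10–7.
Ferraro vs Rivera: 12 to 5, Ferraro.
Aoki vs Blum: 3+5+2 = 10 for Aoki, 7 for Blum — Aoki by 10–7.
Aoki vs Rivera: Aoki preferred on 3+5+2 = 10 ballots; Aoki wins 10–7.
Blum vs Rivera: 7 to 10, Rivera.
Each candidate drops at least one matchup (Ferraro loses to Blum; Aoki loses to Ferraro; Blum loses to Aoki; Rivera loses to Ferraro); the cycle Ferraro > Aoki > Blum > Ferraro rules out a Condorcet winner.

none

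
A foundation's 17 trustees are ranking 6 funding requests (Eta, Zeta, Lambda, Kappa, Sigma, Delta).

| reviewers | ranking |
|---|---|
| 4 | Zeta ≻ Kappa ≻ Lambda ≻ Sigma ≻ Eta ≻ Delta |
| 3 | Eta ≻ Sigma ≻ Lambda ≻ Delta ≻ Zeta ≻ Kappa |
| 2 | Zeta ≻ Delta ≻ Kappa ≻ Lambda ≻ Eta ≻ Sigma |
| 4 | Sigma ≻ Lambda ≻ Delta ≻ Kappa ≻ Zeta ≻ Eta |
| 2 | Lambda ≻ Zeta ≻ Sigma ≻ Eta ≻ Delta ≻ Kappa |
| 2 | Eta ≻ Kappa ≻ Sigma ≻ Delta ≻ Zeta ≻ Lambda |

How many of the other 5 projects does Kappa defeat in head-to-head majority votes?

Kappa against each rival (17 reviewers):
Kappa–Eta: Kappa 10–7.
Kappa vs Zeta: Kappa preferred on 4+2 = 6 ballots; Zeta wins 11–6.
Kappa vs Lambda: Lambda wins 9–8.
Kappa vs Sigma: Sigma wins 9–8.
Kappa–Delta: Delta 11–6.
Kappa beats Eta; loses to Zeta, Lambda, Sigma, Delta — 1 pairwise win.

1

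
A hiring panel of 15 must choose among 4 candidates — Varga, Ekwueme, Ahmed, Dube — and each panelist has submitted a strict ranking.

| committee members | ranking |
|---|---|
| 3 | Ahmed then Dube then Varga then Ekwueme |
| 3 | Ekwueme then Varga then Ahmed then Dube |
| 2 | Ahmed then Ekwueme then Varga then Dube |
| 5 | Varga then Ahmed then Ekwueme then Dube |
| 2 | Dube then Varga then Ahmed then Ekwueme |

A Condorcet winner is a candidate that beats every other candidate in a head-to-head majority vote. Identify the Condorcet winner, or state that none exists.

Varga

Head-to-head results (15 committee members):
Varga vs Ekwueme: 3+5+2 = 10 for Varga, 5 for Ekwueme — Varga by 10–5.
Varga vs Ahmed: Varga is ranked higher on 3+5+2 = 10 ballots, Ahmed on 5. Varga wins 10–5.
Varga vs Dube: 10 to 5, Varga.
Ekwueme vs Ahmed: Ahmed, 12–3.
Ekwueme vs Dube: 3+2+5 = 10 for Ekwueme, 5 for Dube — Ekwueme by 10–5.
Ahmed vs Dube: Ahmed preferred on 3+3+2+5 = 13 ballots; Ahmed wins 13–2.
Varga wins every pairwise contest, so Varga is the Condorcet winner.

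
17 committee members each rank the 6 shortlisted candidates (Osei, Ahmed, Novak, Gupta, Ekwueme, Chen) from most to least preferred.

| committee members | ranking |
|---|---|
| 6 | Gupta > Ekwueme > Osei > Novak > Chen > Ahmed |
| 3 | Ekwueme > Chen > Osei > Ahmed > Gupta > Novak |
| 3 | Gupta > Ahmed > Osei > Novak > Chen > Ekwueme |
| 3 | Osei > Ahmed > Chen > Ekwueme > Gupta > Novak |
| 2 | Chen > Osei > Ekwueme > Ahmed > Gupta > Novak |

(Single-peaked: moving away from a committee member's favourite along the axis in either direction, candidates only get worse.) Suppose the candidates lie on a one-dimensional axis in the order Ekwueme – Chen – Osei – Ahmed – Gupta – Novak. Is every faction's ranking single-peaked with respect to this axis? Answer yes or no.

no

Axis positions: Ekwueme=1, Chen=2, Osei=3, Ahmed=4, Gupta=5, Novak=6.
Faction 1: ranking walks positions 5-1-3-6-2-4; Ekwueme is ranked above Ahmed even though Ahmed lies between Ekwueme and the peak Gupta on the axis — preferences dip and rise again. Not single-peaked.
Faction 2 (peak Ekwueme at position 1): ranking walks positions 1-2-3-4-5-6, expanding outward from the peak — single-peaked.
Faction 3 (peak Gupta at position 5): ranking walks positions 5-4-3-6-2-1, expanding outward from the peak — single-peaked.
Faction 4 (peak Osei at position 3): ranking walks positions 3-4-2-1-5-6, expanding outward from the peak — single-peaked.
Faction 5 (peak Chen at position 2): ranking walks positions 2-3-1-4-5-6, expanding outward from the peak — single-peaked.
Faction 1 violates single-peakedness, so the profile is not single-peaked on this axis.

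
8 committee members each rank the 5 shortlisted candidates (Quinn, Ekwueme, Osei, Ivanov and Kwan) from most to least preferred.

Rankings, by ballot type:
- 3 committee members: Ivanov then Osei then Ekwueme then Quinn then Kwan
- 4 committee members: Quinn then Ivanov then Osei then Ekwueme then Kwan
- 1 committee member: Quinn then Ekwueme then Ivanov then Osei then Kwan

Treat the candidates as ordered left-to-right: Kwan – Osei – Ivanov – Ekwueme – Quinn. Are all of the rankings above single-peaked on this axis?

Axis positions: Kwan=1, Osei=2, Ivanov=3, Ekwueme=4, Quinn=5.
Ballot type 1 (peak Ivanov at position 3): ranking walks positions 3-2-4-5-1, expanding outward from the peak — single-peaked.
Ballot type 2: ranking walks positions 5-3-2-4-1; Ivanov is ranked above Ekwueme even though Ekwueme lies between Ivanov and the peak Quinn on the axis — preferences dip and rise again. Not single-peaked.
Ballot type 3 (peak Quinn at position 5): ranking walks positions 5-4-3-2-1, expanding outward from the peak — single-peaked.
Ballot type 2 violates single-peakedness, so the profile is not single-peaked on this axis.

no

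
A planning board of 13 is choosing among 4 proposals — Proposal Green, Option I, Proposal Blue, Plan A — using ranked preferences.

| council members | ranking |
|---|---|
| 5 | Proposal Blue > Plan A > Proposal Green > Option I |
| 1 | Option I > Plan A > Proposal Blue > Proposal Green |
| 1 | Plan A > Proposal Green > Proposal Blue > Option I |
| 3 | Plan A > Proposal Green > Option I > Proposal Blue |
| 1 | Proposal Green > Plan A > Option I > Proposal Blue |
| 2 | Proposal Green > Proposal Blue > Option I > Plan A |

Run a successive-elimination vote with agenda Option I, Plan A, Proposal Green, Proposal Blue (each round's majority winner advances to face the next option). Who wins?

Round 1: Option I vs Plan A — 3–10, Plan A advances.
Round 2: Plan A vs Proposal Green — 10–3, Plan A advances.
Round 3: Plan A vs Proposal Blue — 6–7, Proposal Blue advances.
Proposal Blue survives the agenda.

Proposal Blue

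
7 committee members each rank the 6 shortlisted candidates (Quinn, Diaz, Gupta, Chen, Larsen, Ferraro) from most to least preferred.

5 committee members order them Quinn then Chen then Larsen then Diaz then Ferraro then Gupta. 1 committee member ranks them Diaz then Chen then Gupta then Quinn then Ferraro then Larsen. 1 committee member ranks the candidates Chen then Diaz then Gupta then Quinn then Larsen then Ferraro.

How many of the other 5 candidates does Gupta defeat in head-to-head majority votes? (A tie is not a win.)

Gupta against each rival (7 committee members):
Gupta vs Quinn: Gupta is ranked higher on 1+1 = 2 ballots, Quinn on 5. Quinn wins 5–2.
Gupta–Diaz: Diaz 7–0.
Gupta–Chen: Chen 7–0.
Gupta vs Larsen: 2 to 5, Larsen.
Gupta vs Ferraro: Ferraro, 5–2.
Gupta beats no one; loses to Quinn, Diaz, Chen, Larsen, Ferraro — 0 pairwise wins.

0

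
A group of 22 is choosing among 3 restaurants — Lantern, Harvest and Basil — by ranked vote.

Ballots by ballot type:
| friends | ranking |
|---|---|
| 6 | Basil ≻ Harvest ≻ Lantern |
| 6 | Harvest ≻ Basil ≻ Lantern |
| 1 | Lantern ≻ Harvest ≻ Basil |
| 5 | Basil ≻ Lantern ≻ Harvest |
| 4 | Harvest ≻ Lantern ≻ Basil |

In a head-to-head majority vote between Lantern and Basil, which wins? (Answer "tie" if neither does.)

Ballots ranking Lantern above Basil: 1 + 4 = 5.
Ballots ranking Basil above Lantern: 22 − 5 = 17.
Basil wins the head-to-head 17–5.

Basil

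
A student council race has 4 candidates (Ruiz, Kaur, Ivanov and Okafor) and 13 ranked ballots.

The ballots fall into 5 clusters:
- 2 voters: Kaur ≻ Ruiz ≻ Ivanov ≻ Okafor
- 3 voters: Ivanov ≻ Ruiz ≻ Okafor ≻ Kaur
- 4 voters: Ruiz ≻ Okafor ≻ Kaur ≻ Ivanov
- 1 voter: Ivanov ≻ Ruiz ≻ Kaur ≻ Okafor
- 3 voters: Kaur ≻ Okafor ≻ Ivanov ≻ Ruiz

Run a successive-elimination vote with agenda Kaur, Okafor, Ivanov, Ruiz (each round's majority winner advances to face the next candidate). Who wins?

Round 1: Kaur vs Okafor — 6–7, Okafor advances.
Round 2: Okafor vs Ivanov — 7–6, Okafor advances.
Round 3: Okafor vs Ruiz — 3–10, Ruiz advances.
The agenda winner is Ruiz.

Ruiz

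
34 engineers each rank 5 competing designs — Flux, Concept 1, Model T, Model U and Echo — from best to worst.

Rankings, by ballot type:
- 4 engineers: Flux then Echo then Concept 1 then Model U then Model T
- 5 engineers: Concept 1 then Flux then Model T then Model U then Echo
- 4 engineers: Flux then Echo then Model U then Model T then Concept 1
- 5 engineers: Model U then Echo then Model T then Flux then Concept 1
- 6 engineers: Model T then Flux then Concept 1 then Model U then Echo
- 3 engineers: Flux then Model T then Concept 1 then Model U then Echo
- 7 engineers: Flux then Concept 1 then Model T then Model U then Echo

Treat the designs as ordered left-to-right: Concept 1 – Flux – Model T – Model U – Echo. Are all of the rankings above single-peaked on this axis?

no

Axis positions: Concept 1=1, Flux=2, Model T=3, Model U=4, Echo=5.
Ballot type 1: ranking walks positions 2-5-1-4-3; Echo is ranked above Model T even though Model T lies between Echo and the peak Flux on the axis — preferences dip and rise again. Not single-peaked.
Ballot type 2 (peak Concept 1 at position 1): ranking walks positions 1-2-3-4-5, expanding outward from the peak — single-peaked.
Ballot type 3: ranking walks positions 2-5-4-3-1; Echo is ranked above Model T even though Model T lies between Echo and the peak Flux on the axis — preferences dip and rise again. Not single-peaked.
Ballot type 4 (peak Model U at position 4): ranking walks positions 4-5-3-2-1, expanding outward from the peak — single-peaked.
Ballot type 5 (peak Model T at position 3): ranking walks positions 3-2-1-4-5, expanding outward from the peak — single-peaked.
Ballot type 6 (peak Flux at position 2): ranking walks positions 2-3-1-4-5, expanding outward from the peak — single-peaked.
Ballot type 7 (peak Flux at position 2): ranking walks positions 2-1-3-4-5, expanding outward from the peak — single-peaked.
Ballot type 1 violates single-peakedness, so the profile is not single-peaked on this axis.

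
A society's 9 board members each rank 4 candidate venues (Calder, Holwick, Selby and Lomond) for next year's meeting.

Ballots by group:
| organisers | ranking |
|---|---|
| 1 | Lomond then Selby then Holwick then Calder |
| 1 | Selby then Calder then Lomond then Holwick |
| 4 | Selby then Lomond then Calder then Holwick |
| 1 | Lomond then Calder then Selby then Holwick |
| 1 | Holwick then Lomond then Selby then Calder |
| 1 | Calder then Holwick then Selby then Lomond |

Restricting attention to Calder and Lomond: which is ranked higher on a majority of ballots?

Ballots ranking Calder above Lomond: 1 + 1 = 2.
Ballots ranking Lomond above Calder: 9 − 2 = 7.
Lomond wins the head-to-head 7–2.

Lomond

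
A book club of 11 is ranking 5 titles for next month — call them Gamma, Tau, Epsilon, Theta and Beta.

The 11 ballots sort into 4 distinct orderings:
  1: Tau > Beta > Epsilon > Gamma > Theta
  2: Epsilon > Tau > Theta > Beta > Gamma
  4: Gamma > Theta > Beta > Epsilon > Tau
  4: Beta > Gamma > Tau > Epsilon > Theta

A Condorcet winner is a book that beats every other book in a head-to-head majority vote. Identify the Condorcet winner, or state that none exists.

Pairwise majorities:
Gamma vs Tau: Gamma, 8–3.
Gamma vs Epsilon: 8 to 3, Gamma.
Gamma vs Theta: Gamma, 9–2.
Gamma vs Beta: Gamma is ranked higher on 4 ballots, Beta on 7. Beta wins 7–4.
Tau vs Epsilon: Epsilon wins 6–5.
Tau vs Theta: Tau is ranked higher on 1+2+4 = 7 ballots, Theta on 4. Tau wins 7–4.
Tau vs Beta: Tau is ranked higher on 1+2 = 3 ballots, Beta on 8. Beta wins 8–3.
Epsilon vs Theta: 7 to 4, Epsilon.
Epsilon vs Beta: Epsilon is ranked higher on 2 ballots, Beta on 9. Beta wins 9–2.
Theta vs Beta: Theta preferred on 2+4 = 6 ballots; Theta wins 6–5.
Each book drops at least one matchup (Gamma loses to Beta; Tau loses to Gamma; Epsilon loses to Gamma; Theta loses to Gamma; Beta loses to Theta); the cycle Gamma > Theta > Beta > Gamma rules out a Condorcet winner.

none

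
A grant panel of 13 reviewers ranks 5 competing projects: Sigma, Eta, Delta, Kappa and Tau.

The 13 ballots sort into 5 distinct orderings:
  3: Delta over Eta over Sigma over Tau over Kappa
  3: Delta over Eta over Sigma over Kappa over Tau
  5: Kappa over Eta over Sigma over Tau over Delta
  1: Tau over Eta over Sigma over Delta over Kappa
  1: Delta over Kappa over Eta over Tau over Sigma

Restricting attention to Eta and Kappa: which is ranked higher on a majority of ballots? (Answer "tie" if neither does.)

Eta

Ballots ranking Eta above Kappa: 3 + 3 + 1 = 7.
Ballots ranking Kappa above Eta: 13 − 7 = 6.
Eta wins the head-to-head 7–6.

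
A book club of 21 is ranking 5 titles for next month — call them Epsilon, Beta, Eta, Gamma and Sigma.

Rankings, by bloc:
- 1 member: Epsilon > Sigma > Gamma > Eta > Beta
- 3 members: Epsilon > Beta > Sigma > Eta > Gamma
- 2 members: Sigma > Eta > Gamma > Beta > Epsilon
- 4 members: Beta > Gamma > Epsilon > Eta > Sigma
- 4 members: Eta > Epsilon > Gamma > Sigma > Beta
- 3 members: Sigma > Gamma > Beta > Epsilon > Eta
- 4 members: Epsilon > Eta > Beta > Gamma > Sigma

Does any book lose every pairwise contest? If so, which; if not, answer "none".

Pairwise majorities:
Epsilon vs Beta: 12 to 9, Epsilon.
Epsilon vs Eta: 15 to 6, Epsilon.
Epsilon vs Gamma: Epsilon preferred on 1+3+4+4 = 12 ballots; Epsilon wins 12–9.
Epsilon vs Sigma: 16 to 5, Epsilon.
Beta vs Eta: Eta, 11–10.
Beta–Gamma: Beta 11–10.
Beta–Sigma: Beta 11–10.
Eta vs Gamma: Eta, 13–8.
Eta–Sigma: Eta 12–9.
Gamma–Sigma: Gamma 12–9.
Only Sigma has no wins; Sigma is the Condorcet loser.

Sigma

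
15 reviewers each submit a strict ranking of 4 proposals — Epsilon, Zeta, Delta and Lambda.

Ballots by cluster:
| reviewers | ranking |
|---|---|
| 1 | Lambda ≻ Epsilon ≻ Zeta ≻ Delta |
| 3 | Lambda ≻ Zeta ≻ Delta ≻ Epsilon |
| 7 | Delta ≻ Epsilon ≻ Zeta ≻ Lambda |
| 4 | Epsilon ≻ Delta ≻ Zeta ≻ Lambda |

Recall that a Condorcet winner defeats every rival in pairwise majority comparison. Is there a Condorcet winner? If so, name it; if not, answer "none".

Delta

Head-to-head results (15 reviewers):
Epsilon vs Zeta: Epsilon, 12–3.
Epsilon–Delta: Delta 10–5.
Epsilon vs Lambda: Epsilon wins 11–4.
Zeta–Delta: Delta 11–4.
Zeta vs Lambda: Zeta, 11–4.
Delta vs Lambda: Delta wins 11–4.
Delta wins every pairwise contest, so Delta is the Condorcet winner.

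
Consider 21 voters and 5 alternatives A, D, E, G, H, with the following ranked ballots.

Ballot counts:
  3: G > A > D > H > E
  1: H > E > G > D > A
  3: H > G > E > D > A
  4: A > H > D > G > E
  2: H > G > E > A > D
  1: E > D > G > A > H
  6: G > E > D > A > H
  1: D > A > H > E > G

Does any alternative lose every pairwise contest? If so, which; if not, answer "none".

none

Head-to-head results (21 voters):
A vs D: 9 to 12, D.
A vs E: 3+4+1 = 8 for A, 13 for E — E by 13–8.
A–G: G 16–5.
A vs H: 15 to 6, A.
D vs E: E wins 13–8.
D vs G: D is ranked higher on 4+1+1 = 6 ballots, G on 15. G wins 15–6.
D vs H: 11 to 10, D.
E–G: G 18–3.
E vs H: E preferred on 1+6 = 7 ballots; H wins 14–7.
G vs H: G is ranked higher on 3+1+6 = 10 ballots, H on 11. H wins 11–10.
Every alternative wins at least one matchup (A beats H; D beats A; E beats A; G beats A; H beats E), so there is no Condorcet loser.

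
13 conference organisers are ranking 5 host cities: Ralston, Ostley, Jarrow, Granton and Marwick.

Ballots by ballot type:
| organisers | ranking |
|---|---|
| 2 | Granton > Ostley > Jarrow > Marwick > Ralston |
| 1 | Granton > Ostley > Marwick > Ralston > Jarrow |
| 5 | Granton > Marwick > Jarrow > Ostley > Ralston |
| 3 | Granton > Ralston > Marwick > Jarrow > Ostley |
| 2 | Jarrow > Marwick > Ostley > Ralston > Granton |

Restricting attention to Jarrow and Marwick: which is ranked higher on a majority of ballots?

Ballots ranking Jarrow above Marwick: 2 + 2 = 4.
Ballots ranking Marwick above Jarrow: 13 − 4 = 9.
Marwick wins the head-to-head 9–4.

Marwick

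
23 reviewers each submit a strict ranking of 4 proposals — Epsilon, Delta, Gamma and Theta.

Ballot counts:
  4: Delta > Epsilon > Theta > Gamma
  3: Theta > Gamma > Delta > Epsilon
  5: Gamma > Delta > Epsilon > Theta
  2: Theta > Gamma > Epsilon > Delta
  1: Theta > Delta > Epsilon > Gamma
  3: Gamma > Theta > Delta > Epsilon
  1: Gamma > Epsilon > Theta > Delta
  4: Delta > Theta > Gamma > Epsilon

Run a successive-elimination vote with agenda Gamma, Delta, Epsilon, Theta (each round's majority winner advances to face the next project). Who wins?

Theta

Round 1: Gamma vs Delta — 14–9, Gamma advances.
Round 2: Gamma vs Epsilon — 18–5, Gamma advances.
Round 3: Gamma vs Theta — 9–14, Theta advances.
Theta survives the agenda.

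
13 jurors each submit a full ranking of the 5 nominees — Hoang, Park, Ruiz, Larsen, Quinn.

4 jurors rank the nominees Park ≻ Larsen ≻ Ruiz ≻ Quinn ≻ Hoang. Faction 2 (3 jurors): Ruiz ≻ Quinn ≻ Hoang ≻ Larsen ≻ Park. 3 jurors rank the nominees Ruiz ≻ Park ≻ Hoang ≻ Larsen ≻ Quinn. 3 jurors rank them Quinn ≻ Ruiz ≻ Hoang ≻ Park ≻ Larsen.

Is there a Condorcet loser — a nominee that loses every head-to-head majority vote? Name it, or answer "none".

none

Pairwise majorities:
Hoang vs Park: 6 to 7, Park.
Hoang–Ruiz: Ruiz 13–0.
Hoang vs Larsen: Hoang preferred on 3+3+3 = 9 ballots; Hoang wins 9–4.
Hoang vs Quinn: Hoang preferred on 3 ballots; Quinn wins 10–3.
Park–Ruiz: Ruiz 9–4.
Park vs Larsen: Park preferred on 4+3+3 = 10 ballots; Park wins 10–3.
Park vs Quinn: 4+3 = 7 for Park, 6 for Quinn — Park by 7–6.
Ruiz vs Larsen: Ruiz wins 9–4.
Ruiz vs Quinn: Ruiz, 10–3.
Larsen vs Quinn: Larsen preferred on 4+3 = 7 ballots; Larsen wins 7–6.
Every nominee wins at least one matchup (Hoang beats Larsen; Park beats Hoang; Ruiz beats Hoang; Larsen beats Quinn; Quinn beats Hoang), so there is no Condorcet loser.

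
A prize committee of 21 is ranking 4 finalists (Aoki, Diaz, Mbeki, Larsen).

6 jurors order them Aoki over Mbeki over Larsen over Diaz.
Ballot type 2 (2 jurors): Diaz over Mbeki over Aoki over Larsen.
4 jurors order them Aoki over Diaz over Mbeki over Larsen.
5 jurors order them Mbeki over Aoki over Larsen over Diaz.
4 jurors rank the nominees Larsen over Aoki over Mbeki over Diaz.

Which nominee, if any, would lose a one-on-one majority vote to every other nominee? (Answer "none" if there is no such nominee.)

Diaz

Head-to-head results (21 jurors):
Aoki–Diaz: Aoki 19–2.
Aoki vs Mbeki: Aoki, 14–7.
Aoki vs Larsen: Aoki, 17–4.
Diaz vs Mbeki: Mbeki, 15–6.
Diaz vs Larsen: Larsen wins 15–6.
Mbeki vs Larsen: Mbeki preferred on 6+2+4+5 = 17 ballots; Mbeki wins 17–4.
Diaz is beaten in every head-to-head and is the Condorcet loser.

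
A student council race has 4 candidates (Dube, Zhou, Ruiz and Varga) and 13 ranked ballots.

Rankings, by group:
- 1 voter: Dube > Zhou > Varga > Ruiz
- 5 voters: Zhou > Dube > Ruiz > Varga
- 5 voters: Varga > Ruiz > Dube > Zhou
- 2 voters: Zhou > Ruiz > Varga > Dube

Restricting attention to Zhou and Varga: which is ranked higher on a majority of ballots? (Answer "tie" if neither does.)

Ballots ranking Zhou above Varga: 1 + 5 + 2 = 8.
Ballots ranking Varga above Zhou: 13 − 8 = 5.
Zhou wins the head-to-head 8–5.

Zhou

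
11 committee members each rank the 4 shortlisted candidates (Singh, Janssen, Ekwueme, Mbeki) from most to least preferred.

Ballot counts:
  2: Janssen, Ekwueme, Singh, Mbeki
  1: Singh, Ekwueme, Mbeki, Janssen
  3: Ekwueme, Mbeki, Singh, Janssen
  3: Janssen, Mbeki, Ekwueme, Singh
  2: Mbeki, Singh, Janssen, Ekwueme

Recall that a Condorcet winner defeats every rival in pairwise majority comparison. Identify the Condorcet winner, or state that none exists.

Head-to-head results (11 committee members):
Singh vs Janssen: Singh preferred on 1+3+2 = 6 ballots; Singh wins 6–5.
Singh–Ekwueme: Ekwueme 8–3.
Singh vs Mbeki: Singh preferred on 2+1 = 3 ballots; Mbeki wins 8–3.
Janssen vs Ekwueme: Janssen wins 7–4.
Janssen vs Mbeki: Mbeki wins 6–5.
Ekwueme vs Mbeki: Ekwueme preferred on 2+1+3 = 6 ballots; Ekwueme wins 6–5.
Each candidate drops at least one matchup (Singh loses to Ekwueme; Janssen loses to Singh; Ekwueme loses to Janssen; Mbeki loses to Ekwueme); the cycle Singh beats Janssen beats Ekwueme beats Singh rules out a Condorcet winner.

none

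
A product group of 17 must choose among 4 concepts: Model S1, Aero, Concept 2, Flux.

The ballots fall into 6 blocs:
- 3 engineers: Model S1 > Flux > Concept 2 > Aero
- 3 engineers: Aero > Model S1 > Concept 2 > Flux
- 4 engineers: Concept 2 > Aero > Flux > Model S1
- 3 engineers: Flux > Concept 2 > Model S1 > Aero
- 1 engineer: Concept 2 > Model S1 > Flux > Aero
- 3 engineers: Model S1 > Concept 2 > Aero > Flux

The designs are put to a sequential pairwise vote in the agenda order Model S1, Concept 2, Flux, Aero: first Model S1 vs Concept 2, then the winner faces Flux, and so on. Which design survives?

Round 1: Model S1 vs Concept 2 — 9–8, Model S1 advances.
Round 2: Model S1 vs Flux — 10–7, Model S1 advances.
Round 3: Model S1 vs Aero — 10–7, Model S1 advances.
The agenda winner is Model S1.

Model S1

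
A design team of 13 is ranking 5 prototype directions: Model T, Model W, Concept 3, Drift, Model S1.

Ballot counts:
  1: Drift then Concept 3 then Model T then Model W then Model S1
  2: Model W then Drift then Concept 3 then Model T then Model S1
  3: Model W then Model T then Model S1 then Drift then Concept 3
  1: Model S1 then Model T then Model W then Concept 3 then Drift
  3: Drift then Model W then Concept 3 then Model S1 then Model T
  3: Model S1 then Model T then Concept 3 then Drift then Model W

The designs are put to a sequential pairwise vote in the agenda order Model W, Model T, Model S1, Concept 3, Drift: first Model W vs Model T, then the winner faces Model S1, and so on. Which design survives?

Round 1: Model W vs Model T — 8–5, Model W advances.
Round 2: Model W vs Model S1 — 9–4, Model W advances.
Round 3: Model W vs Concept 3 — 9–4, Model W advances.
Round 4: Model W vs Drift — 6–7, Drift advances.
Drift survives the agenda.

Drift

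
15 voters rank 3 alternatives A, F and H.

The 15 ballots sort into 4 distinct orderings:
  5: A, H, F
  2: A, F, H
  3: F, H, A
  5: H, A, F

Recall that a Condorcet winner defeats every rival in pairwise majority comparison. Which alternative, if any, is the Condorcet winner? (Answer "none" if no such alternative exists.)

H

Check each pair by majority over 15 ballots:
A vs F: A is ranked higher on 5+2+5 = 12 ballots, F on 3. A wins 12–3.
A vs H: A preferred on 5+2 = 7 ballots; H wins 8–7.
F vs H: F preferred on 2+3 = 5 ballots; H wins 10–5.
H defeats every rival head-to-head and is the Condorcet winner.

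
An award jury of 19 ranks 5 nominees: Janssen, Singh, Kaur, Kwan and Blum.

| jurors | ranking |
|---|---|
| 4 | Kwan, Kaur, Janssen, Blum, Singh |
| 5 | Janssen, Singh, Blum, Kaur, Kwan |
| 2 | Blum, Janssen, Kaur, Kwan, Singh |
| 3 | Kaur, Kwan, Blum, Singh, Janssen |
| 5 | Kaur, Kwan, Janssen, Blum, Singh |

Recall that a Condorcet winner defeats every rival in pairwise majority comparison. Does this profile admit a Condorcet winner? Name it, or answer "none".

Head-to-head results (19 jurors):
Janssen vs Singh: Janssen wins 16–3.
Janssen–Kaur: Kaur 12–7.
Janssen vs Kwan: 7 to 12, Kwan.
Janssen vs Blum: Janssen preferred on 4+5+5 = 14 ballots; Janssen wins 14–5.
Singh vs Kaur: Singh preferred on 5 ballots; Kaur wins 14–5.
Singh vs Kwan: Kwan, 14–5.
Singh vs Blum: Singh preferred on 5 ballots; Blum wins 14–5.
Kaur vs Kwan: Kaur preferred on 5+2+3+5 = 15 ballots; Kaur wins 15–4.
Kaur vs Blum: 12 to 7, Kaur.
Kwan vs Blum: Kwan wins 12–7.
Only Kaur has no losses; Kaur is the Condorcet winner.

Kaur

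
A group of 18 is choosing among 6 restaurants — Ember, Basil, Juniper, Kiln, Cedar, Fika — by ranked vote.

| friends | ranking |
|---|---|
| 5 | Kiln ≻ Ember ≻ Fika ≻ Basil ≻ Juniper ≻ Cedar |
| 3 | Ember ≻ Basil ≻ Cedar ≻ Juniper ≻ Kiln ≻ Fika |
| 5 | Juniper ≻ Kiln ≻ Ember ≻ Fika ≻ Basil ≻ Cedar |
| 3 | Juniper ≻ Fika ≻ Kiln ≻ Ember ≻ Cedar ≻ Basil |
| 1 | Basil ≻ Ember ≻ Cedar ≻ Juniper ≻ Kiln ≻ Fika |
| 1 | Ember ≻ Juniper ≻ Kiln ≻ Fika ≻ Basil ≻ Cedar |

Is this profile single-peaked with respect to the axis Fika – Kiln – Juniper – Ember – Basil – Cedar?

Axis positions: Fika=1, Kiln=2, Juniper=3, Ember=4, Basil=5, Cedar=6.
Ballot type 1: ranking walks positions 2-4-1-5-3-6; Ember is ranked above Juniper even though Juniper lies between Ember and the peak Kiln on the axis — preferences dip and rise again. Not single-peaked.
Ballot type 2 (peak Ember at position 4): ranking walks positions 4-5-6-3-2-1, expanding outward from the peak — single-peaked.
Ballot type 3 (peak Juniper at position 3): ranking walks positions 3-2-4-1-5-6, expanding outward from the peak — single-peaked.
Ballot type 4: ranking walks positions 3-1-2-4-6-5; Fika is ranked above Kiln even though Kiln lies between Fika and the peak Juniper on the axis — preferences dip and rise again. Not single-peaked.
Ballot type 5 (peak Basil at position 5): ranking walks positions 5-4-6-3-2-1, expanding outward from the peak — single-peaked.
Ballot type 6 (peak Ember at position 4): ranking walks positions 4-3-2-1-5-6, expanding outward from the peak — single-peaked.
Ballot type 1 violates single-peakedness, so the profile is not single-peaked on this axis.

no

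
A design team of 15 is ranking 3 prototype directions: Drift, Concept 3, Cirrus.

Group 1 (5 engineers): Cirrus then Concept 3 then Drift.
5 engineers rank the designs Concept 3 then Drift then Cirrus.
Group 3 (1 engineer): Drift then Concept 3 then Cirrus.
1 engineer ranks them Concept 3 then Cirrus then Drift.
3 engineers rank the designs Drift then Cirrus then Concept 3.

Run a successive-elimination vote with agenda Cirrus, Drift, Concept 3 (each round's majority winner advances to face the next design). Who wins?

Round 1: Cirrus vs Drift — 6–9, Drift advances.
Round 2: Drift vs Concept 3 — 4–11, Concept 3 advances.
Concept 3 survives the agenda.

Concept 3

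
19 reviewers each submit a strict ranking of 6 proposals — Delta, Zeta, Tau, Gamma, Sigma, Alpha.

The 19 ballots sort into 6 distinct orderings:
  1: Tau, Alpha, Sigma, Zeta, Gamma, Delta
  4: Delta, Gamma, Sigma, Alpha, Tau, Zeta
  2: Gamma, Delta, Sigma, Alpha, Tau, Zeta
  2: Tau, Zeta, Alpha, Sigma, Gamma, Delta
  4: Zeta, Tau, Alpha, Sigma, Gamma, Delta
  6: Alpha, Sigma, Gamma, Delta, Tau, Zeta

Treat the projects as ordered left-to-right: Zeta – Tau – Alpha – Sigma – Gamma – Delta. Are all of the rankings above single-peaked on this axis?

yes

Axis positions: Zeta=1, Tau=2, Alpha=3, Sigma=4, Gamma=5, Delta=6.
Ballot type 1 (peak Tau at position 2): ranking walks positions 2-3-4-1-5-6, expanding outward from the peak — single-peaked.
Ballot type 2 (peak Delta at position 6): ranking walks positions 6-5-4-3-2-1, expanding outward from the peak — single-peaked.
Ballot type 3 (peak Gamma at position 5): ranking walks positions 5-6-4-3-2-1, expanding outward from the peak — single-peaked.
Ballot type 4 (peak Tau at position 2): ranking walks positions 2-1-3-4-5-6, expanding outward from the peak — single-peaked.
Ballot type 5 (peak Zeta at position 1): ranking walks positions 1-2-3-4-5-6, expanding outward from the peak — single-peaked.
Ballot type 6 (peak Alpha at position 3): ranking walks positions 3-4-5-6-2-1, expanding outward from the peak — single-peaked.
Every ranking is single-peaked on this axis.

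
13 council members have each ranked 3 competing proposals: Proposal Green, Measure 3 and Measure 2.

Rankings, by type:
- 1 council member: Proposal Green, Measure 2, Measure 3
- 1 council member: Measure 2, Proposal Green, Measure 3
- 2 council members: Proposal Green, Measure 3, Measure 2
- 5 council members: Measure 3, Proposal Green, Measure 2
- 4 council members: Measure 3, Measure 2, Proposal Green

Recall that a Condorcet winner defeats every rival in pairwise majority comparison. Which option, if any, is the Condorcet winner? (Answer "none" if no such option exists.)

Measure 3

Head-to-head results (13 council members):
Proposal Green vs Measure 3: 1+1+2 = 4 for Proposal Green, 9 for Measure 3 — Measure 3 by 9–4.
Proposal Green vs Measure 2: 8 to 5, Proposal Green.
Measure 3 vs Measure 2: 2+5+4 = 11 for Measure 3, 2 for Measure 2 — Measure 3 by 11–2.
Measure 3 beats each of Proposal Green, Measure 2 — Measure 3 is the Condorcet winner.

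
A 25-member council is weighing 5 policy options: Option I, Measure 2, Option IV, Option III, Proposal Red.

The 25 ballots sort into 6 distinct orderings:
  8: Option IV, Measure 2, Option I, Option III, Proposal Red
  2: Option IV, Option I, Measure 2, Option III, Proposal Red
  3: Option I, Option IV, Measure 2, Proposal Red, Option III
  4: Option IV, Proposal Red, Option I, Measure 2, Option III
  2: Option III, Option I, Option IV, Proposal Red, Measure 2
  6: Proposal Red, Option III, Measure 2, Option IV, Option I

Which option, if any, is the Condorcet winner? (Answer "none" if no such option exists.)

Head-to-head results (25 council members):
Option I vs Measure 2: Measure 2 wins 14–11.
Option I vs Option IV: Option I is ranked higher on 3+2 = 5 ballots, Option IV on 20. Option IV wins 20–5.
Option I vs Option III: Option I wins 17–8.
Option I vs Proposal Red: Option I preferred on 8+2+3+2 = 15 ballots; Option I wins 15–10.
Measure 2 vs Option IV: Measure 2 preferred on 6 ballots; Option IV wins 19–6.
Measure 2 vs Option III: Measure 2 preferred on 8+2+3+4 = 17 ballots; Measure 2 wins 17–8.
Measure 2 vs Proposal Red: Measure 2 preferred on 8+2+3 = 13 ballots; Measure 2 wins 13–12.
Option IV vs Option III: Option IV wins 17–8.
Option IV vs Proposal Red: 8+2+3+4+2 = 19 for Option IV, 6 for Proposal Red — Option IV by 19–6.
Option III vs Proposal Red: 12 to 13, Proposal Red.
Option IV defeats every rival head-to-head and is the Condorcet winner.

Option IV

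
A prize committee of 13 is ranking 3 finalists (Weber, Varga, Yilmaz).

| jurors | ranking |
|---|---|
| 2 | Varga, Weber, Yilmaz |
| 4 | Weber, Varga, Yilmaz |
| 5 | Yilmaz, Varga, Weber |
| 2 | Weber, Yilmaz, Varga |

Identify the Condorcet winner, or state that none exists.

none

Head-to-head results (13 jurors):
Weber vs Varga: Weber preferred on 4+2 = 6 ballots; Varga wins 7–6.
Weber vs Yilmaz: 2+4+2 = 8 for Weber, 5 for Yilmaz — Weber by 8–5.
Varga vs Yilmaz: Varga is ranked higher on 2+4 = 6 ballots, Yilmaz on 7. Yilmaz wins 7–6.
Each nominee drops at least one matchup (Weber loses to Varga; Varga loses to Yilmaz; Yilmaz loses to Weber); the cycle Weber beats Yilmaz beats Varga beats Weber rules out a Condorcet winner.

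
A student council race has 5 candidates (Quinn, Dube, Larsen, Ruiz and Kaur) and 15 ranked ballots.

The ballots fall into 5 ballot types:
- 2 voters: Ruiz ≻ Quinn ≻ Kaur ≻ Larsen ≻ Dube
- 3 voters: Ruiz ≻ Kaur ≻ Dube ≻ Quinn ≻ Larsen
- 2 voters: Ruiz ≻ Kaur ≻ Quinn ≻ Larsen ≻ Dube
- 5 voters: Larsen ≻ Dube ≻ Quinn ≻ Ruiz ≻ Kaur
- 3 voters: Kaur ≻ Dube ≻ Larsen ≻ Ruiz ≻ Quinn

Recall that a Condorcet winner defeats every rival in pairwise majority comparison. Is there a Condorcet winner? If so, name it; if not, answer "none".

none

Pairwise majorities:
Quinn vs Dube: Dube, 11–4.
Quinn vs Larsen: Larsen, 8–7.
Quinn vs Ruiz: Quinn is ranked higher on 5 ballots, Ruiz on 10. Ruiz wins 10–5.
Quinn vs Kaur: Kaur wins 8–7.
Dube vs Larsen: 6 to 9, Larsen.
Dube–Ruiz: Dube 8–7.
Dube–Kaur: Kaur 10–5.
Larsen vs Ruiz: Larsen wins 8–7.
Larsen vs Kaur: 5 to 10, Kaur.
Ruiz vs Kaur: Ruiz, 12–3.
Each candidate drops at least one matchup (Quinn loses to Dube; Dube loses to Larsen; Larsen loses to Kaur; Ruiz loses to Dube; Kaur loses to Ruiz); the cycle Dube beats Ruiz beats Kaur beats Dube rules out a Condorcet winner.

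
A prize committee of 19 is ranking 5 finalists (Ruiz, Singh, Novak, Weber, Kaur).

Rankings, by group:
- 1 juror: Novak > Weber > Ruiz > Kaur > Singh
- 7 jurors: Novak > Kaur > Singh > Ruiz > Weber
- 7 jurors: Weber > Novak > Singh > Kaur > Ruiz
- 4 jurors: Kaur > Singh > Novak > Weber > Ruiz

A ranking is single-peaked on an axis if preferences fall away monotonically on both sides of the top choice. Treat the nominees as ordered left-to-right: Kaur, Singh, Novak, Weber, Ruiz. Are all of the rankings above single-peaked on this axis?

no

Axis positions: Kaur=1, Singh=2, Novak=3, Weber=4, Ruiz=5.
Group 1: ranking walks positions 3-4-5-1-2; Kaur is ranked above Singh even though Singh lies between Kaur and the peak Novak on the axis — preferences dip and rise again. Not single-peaked.
Group 2: ranking walks positions 3-1-2-5-4; Kaur is ranked above Singh even though Singh lies between Kaur and the peak Novak on the axis — preferences dip and rise again. Not single-peaked.
Group 3 (peak Weber at position 4): ranking walks positions 4-3-2-1-5, expanding outward from the peak — single-peaked.
Group 4 (peak Kaur at position 1): ranking walks positions 1-2-3-4-5, expanding outward from the peak — single-peaked.
Group 1 violates single-peakedness, so the profile is not single-peaked on this axis.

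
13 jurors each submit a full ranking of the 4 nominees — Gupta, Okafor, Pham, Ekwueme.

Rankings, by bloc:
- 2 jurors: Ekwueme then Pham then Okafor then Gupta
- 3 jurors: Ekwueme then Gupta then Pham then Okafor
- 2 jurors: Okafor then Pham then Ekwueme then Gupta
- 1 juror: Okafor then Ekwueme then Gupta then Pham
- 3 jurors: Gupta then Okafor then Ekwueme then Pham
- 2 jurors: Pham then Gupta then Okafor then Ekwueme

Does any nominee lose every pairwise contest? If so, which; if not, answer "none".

Head-to-head results (13 jurors):
Gupta–Okafor: Gupta 8–5.
Gupta vs Pham: Gupta preferred on 3+1+3 = 7 ballots; Gupta wins 7–6.
Gupta vs Ekwueme: 3+2 = 5 for Gupta, 8 for Ekwueme — Ekwueme by 8–5.
Okafor vs Pham: Pham, 7–6.
Okafor vs Ekwueme: Okafor preferred on 2+1+3+2 = 8 ballots; Okafor wins 8–5.
Pham vs Ekwueme: 4 to 9, Ekwueme.
No nominee is winless: Gupta beats Okafor; Okafor beats Ekwueme; Pham beats Okafor; Ekwueme beats Gupta. There is no Condorcet loser.

none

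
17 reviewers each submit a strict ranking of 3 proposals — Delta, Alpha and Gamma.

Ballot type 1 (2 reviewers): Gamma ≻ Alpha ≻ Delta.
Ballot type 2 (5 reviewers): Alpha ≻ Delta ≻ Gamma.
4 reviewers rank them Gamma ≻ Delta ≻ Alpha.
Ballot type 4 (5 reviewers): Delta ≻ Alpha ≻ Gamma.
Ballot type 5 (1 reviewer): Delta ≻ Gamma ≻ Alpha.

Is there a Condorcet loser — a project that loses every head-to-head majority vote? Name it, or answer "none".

Pairwise majorities:
Delta vs Alpha: 10 to 7, Delta.
Delta vs Gamma: 11 to 6, Delta.
Alpha vs Gamma: Alpha wins 10–7.
Gamma loses to every other project — it is the Condorcet loser.

Gamma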